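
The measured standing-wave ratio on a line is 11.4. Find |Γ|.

|Γ| ≈ 0.839

|Γ| = (S − 1)/(S + 1) = (11.4 − 1)/(11.4 + 1) = 10.4/12.4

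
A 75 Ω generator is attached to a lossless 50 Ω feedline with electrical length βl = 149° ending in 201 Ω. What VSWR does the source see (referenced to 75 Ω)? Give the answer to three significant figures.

tan(βl) = -0.601
Z_in = Z_0·(Z_L + jZ_0·tanβl)/(Z_0 + jZ_L·tanβl) = 40 + j66.6 Ω
Γ_s = (Z_in − Z_s)/(Z_in + Z_s) = (-35 + j66.6)/(115 + j66.6), |Γ_s| = 0.566
VSWR = (1 + |Γ_s|)/(1 − |Γ_s|)

VSWR ≈ 3.61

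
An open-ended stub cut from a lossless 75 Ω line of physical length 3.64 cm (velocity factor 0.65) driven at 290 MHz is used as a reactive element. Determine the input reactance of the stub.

X_in ≈ -212 Ω (capacitive)

λ = v/f = 0.65·c / 290 MHz = 0.672 m
βl = 2π·l/λ = 2π × 0.0541 = 19.5°
tan(βl) = 0.354
For an open-ended stub, Z_in = −jZ_0·cot(βl) = −jZ_0/tan(βl)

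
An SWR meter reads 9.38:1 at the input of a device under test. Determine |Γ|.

|Γ| = (S − 1)/(S + 1) = (9.38 − 1)/(9.38 + 1) = 8.38/10.4

|Γ| ≈ 0.807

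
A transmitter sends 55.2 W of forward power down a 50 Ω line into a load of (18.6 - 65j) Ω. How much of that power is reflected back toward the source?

P_reflected ≈ 32.2 W

|Γ| = |(-31.4 − j65)/(68.6 − j65)| = 0.764
|Γ|² = 0.583
P_refl = |Γ|²·P_inc = 32.2 W, P_del = (1 − |Γ|²)·P_inc = 23 W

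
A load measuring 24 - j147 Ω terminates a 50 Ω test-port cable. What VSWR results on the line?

VSWR ≈ 20.5

Γ = (Z_L − Z_0)/(Z_L + Z_0) = (-26 − j147)/(74 − j147)
|Γ| = 149/165 = 0.907
VSWR = (1 + |Γ|)/(1 − |Γ|) = 1.91/0.0929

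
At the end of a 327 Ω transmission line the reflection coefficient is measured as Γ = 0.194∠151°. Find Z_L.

Z_L ≈ 229 + j44.7 Ω

Z_L = Z_0·(1 + Γ)/(1 − Γ) = 327·(0.83 + j0.0941)/(1.17 − j0.0941)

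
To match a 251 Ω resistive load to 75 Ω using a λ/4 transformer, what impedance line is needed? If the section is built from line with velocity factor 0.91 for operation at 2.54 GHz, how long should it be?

Z_qwt ≈ 137 Ω; length ≈ 2.69 cm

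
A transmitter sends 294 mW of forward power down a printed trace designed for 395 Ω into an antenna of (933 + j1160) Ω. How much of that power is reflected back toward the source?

|Γ| = |(538 + j1160)/(1328 + j1160)| = 0.725
|Γ|² = 0.526
P_refl = |Γ|²·P_inc = 155 mW, P_del = (1 − |Γ|²)·P_inc = 139 mW

P_reflected ≈ 155 mW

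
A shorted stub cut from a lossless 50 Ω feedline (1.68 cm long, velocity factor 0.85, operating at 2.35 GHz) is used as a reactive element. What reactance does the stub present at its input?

X_in ≈ 73.4 Ω (inductive)

λ = v/f = 0.85·c / 2.35 GHz = 0.109 m
βl = 2π·l/λ = 2π × 0.155 = 55.7°
tan(βl) = 1.47
For a shorted stub, Z_in = jZ_0·tan(βl)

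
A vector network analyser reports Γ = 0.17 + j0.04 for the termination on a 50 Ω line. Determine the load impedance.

Z_L ≈ 70.2 + j5.79 Ω

Z_L = Z_0·(1 + Γ)/(1 − Γ) = 50·(1.17 + j0.04)/(0.83 − j0.04)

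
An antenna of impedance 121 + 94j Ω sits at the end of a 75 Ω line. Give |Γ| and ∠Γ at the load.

Γ ≈ 0.481 ∠ 38.3°

Γ = (Z_L − Z_0)/(Z_L + Z_0) = (46 + j94)/(196 + j94)
|Γ| = 105/217 = 0.481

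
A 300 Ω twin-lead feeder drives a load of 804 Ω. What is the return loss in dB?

RL ≈ 6.81 dB

Γ = (804 − 300)/(804 + 300) = 0.457
RL = −20·log₁₀|Γ| = −20·log₁₀(0.457)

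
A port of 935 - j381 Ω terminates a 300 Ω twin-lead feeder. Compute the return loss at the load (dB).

RL ≈ 4.84 dB

Γ = (635 − j381)/(1235 − j381), |Γ| = 0.573
RL = −20·log₁₀|Γ| = −20·log₁₀(0.573)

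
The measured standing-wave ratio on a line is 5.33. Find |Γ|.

|Γ| = (S − 1)/(S + 1) = (5.33 − 1)/(5.33 + 1) = 4.33/6.33

|Γ| ≈ 0.684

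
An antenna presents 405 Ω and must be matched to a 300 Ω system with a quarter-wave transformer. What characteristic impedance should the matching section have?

Z_qwt = √(Z_0·R_L) = √(300 × 405) = √121500

Z_qwt ≈ 349 Ω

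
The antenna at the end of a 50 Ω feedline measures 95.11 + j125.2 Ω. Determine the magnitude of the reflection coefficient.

Γ = (Z_L − Z_0)/(Z_L + Z_0) = (45.11 + j125.2)/(145.1 + j125.2)
|Γ| = 133/192

|Γ| ≈ 0.694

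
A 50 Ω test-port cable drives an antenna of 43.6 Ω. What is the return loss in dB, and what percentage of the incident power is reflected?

RL ≈ 23.3 dB; 0.468% of incident power reflected

Γ = (43.6 − 50)/(43.6 + 50) = -0.0684
RL = −20·log₁₀(0.0684) = 23.3 dB
P_refl/P_inc = |Γ|² = 0.00468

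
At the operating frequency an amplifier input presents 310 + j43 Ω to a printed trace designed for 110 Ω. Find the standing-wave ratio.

Γ = (Z_L − Z_0)/(Z_L + Z_0) = (200 + j43)/(420 + j43)
|Γ| = 205/422 = 0.485
VSWR = (1 + |Γ|)/(1 − |Γ|) = 1.48/0.515

VSWR ≈ 2.88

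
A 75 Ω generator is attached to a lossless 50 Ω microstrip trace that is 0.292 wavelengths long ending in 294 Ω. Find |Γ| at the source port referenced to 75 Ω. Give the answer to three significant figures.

|Γ| ≈ 0.789

βl = 2π × 0.292 = 105°
tan(βl) = -3.7
Z_in = Z_0·(Z_L + jZ_0·tanβl)/(Z_0 + jZ_L·tanβl) = 9.1 + j13.1 Ω
Γ_s = (Z_in − Z_s)/(Z_in + Z_s) = (-65.9 + j13.1)/(84.1 + j13.1), |Γ_s| = 0.789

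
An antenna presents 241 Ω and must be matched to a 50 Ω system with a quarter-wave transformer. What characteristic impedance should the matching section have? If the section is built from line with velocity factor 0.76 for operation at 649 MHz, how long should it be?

Z_qwt = √(Z_0·R_L) = √(50 × 241) = √12050
λ = 0.76·c/f = 0.351 m, so l = λ/4 = 0.0878 m

Z_qwt ≈ 110 Ω; length ≈ 8.78 cm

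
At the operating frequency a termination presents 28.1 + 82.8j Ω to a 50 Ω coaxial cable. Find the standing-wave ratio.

Γ = (Z_L − Z_0)/(Z_L + Z_0) = (-21.9 + j82.8)/(78.1 + j82.8)
|Γ| = 85.6/114 = 0.752
VSWR = (1 + |Γ|)/(1 − |Γ|) = 1.75/0.248

VSWR ≈ 7.08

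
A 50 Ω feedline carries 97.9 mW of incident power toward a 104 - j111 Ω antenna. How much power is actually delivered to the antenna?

|Γ| = |(54 − j111)/(154 − j111)| = 0.65
|Γ|² = 0.423
P_refl = |Γ|²·P_inc = 41.4 mW, P_del = (1 − |Γ|²)·P_inc = 56.5 mW

P_delivered ≈ 56.5 mW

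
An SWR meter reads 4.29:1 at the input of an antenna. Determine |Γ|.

|Γ| = (S − 1)/(S + 1) = (4.29 − 1)/(4.29 + 1) = 3.29/5.29

|Γ| ≈ 0.622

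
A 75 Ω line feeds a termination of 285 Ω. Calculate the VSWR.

For a purely resistive load, VSWR = R_L/Z_0 or Z_0/R_L (whichever > 1) = 285/75

VSWR ≈ 3.8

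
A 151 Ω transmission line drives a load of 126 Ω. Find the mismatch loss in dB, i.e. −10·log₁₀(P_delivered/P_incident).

Γ = (126 − 151)/(126 + 151) = -0.0903
|Γ|² = 0.00815, so P_del/P_inc = 1 − |Γ|² = 0.992
ML = −10·log₁₀(1 − |Γ|²)

mismatch loss ≈ 0.0355 dB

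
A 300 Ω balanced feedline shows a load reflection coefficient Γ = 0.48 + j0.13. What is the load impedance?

Z_L = Z_0·(1 + Γ)/(1 − Γ) = 300·(1.48 + j0.13)/(0.52 − j0.13)

Z_L ≈ 786 + j271 Ω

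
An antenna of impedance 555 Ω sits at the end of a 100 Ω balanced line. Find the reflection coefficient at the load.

Γ = 0.695

Γ = (Z_L − Z_0)/(Z_L + Z_0) = (555 − 100)/(555 + 100) = 455/655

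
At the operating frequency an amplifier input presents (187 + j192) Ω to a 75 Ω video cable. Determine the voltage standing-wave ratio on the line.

Γ = (Z_L − Z_0)/(Z_L + Z_0) = (112 + j192)/(262 + j192)
|Γ| = 222/325 = 0.684
VSWR = (1 + |Γ|)/(1 − |Γ|) = 1.68/0.316

VSWR ≈ 5.34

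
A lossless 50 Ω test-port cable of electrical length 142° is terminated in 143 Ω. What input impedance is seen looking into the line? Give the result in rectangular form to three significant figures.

tan(βl) = tan(142°) = -0.781
Z_in = Z_0·(Z_L + jZ_0·tanβl)/(Z_0 + jZ_L·tanβl)
     = 50·(143 − j39.1)/(50 − j112)

Z_in ≈ 38.4 + j46.8 Ω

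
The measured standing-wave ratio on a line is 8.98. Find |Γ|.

|Γ| ≈ 0.8

|Γ| = (S − 1)/(S + 1) = (8.98 − 1)/(8.98 + 1) = 7.98/9.98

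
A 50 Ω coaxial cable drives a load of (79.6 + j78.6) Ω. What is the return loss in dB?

RL ≈ 5.13 dB

Γ = (29.6 + j78.6)/(129.6 + j78.6), |Γ| = 0.554
RL = −20·log₁₀|Γ| = −20·log₁₀(0.554)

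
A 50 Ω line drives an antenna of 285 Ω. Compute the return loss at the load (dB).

Γ = (285 − 50)/(285 + 50) = 0.701
RL = −20·log₁₀|Γ| = −20·log₁₀(0.701)

RL ≈ 3.08 dB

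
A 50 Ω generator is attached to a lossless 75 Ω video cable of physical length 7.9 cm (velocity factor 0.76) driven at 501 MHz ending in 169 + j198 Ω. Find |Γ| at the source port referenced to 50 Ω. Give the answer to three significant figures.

|Γ| ≈ 0.703

λ = v/f = 0.76·c / 501 MHz = 0.455 m
βl = 2π·l/λ = 2π × 0.174 = 62.5°
tan(βl) = 1.92
Z_in = Z_0·(Z_L + jZ_0·tanβl)/(Z_0 + jZ_L·tanβl) = 22.5 − j60.2 Ω
Γ_s = (Z_in − Z_s)/(Z_in + Z_s) = (-27.5 − j60.2)/(72.5 − j60.2), |Γ_s| = 0.703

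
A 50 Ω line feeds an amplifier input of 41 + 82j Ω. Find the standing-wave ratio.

VSWR ≈ 5.12

Γ = (Z_L − Z_0)/(Z_L + Z_0) = (-9 + j82)/(91 + j82)
|Γ| = 82.5/122 = 0.673
VSWR = (1 + |Γ|)/(1 − |Γ|) = 1.67/0.327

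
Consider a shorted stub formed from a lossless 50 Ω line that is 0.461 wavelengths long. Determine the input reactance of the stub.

βl = 2π × 0.461 = 166°
tan(βl) = -0.25
For a shorted stub, Z_in = jZ_0·tan(βl)

X_in ≈ -12.5 Ω (capacitive)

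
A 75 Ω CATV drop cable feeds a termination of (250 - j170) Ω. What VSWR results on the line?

Γ = (Z_L − Z_0)/(Z_L + Z_0) = (175 − j170)/(325 − j170)
|Γ| = 244/367 = 0.665
VSWR = (1 + |Γ|)/(1 − |Γ|) = 1.67/0.335

VSWR ≈ 4.97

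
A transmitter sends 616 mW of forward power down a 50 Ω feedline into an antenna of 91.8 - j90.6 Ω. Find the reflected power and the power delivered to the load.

P_reflected ≈ 217 mW; P_delivered ≈ 399 mW

|Γ| = |(41.8 − j90.6)/(141.8 − j90.6)| = 0.593
|Γ|² = 0.352
P_refl = |Γ|²·P_inc = 217 mW, P_del = (1 − |Γ|²)·P_inc = 399 mW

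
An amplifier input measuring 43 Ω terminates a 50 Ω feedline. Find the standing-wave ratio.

VSWR ≈ 1.16

Γ = (43 − 50)/(43 + 50) = -0.0753
VSWR = (1 + 0.0753)/(1 − 0.0753)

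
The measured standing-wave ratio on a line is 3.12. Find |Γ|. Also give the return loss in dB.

|Γ| ≈ 0.515; return loss ≈ 5.77 dB

|Γ| = (S − 1)/(S + 1) = (3.12 − 1)/(3.12 + 1) = 2.12/4.12
RL = −20·log₁₀|Γ| = −20·log₁₀(0.515)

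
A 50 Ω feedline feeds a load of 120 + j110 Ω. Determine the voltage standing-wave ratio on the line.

Γ = (Z_L − Z_0)/(Z_L + Z_0) = (70 + j110)/(170 + j110)
|Γ| = 130/202 = 0.644
VSWR = (1 + |Γ|)/(1 − |Γ|) = 1.64/0.356

VSWR ≈ 4.62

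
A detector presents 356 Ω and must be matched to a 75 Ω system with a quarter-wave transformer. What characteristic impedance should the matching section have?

Z_qwt ≈ 163 Ω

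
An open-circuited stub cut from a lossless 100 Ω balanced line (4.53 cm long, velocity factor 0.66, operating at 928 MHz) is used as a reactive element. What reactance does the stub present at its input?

X_in ≈ -24.1 Ω (capacitive)

λ = v/f = 0.66·c / 928 MHz = 0.213 m
βl = 2π·l/λ = 2π × 0.212 = 76.4°
tan(βl) = 4.14
For an open-circuited stub, Z_in = −jZ_0·cot(βl) = −jZ_0/tan(βl)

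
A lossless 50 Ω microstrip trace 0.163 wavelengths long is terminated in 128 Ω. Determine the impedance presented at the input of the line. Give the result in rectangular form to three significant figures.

Z_in ≈ 25.3 − j24.4 Ω

βl = 2π × 0.163 = 58.7°
tan(βl) = tan(58.7°) = 1.64
Z_in = Z_0·(Z_L + jZ_0·tanβl)/(Z_0 + jZ_L·tanβl)
     = 50·(128 + j82.2)/(50 + j210)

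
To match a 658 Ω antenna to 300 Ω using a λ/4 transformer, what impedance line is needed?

Z_qwt ≈ 444 Ω

Z_qwt = √(Z_0·R_L) = √(300 × 658) = √197400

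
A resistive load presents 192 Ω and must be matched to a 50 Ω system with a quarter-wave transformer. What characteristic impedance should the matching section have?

Z_qwt ≈ 98 Ω

Z_qwt = √(Z_0·R_L) = √(50 × 192) = √9600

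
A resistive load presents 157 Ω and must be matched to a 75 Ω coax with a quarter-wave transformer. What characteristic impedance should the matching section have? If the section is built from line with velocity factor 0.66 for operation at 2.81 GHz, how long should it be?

Z_qwt ≈ 109 Ω; length ≈ 1.76 cm

Z_qwt = √(Z_0·R_L) = √(75 × 157) = √11780
λ = 0.66·c/f = 0.0705 m, so l = λ/4 = 0.0176 m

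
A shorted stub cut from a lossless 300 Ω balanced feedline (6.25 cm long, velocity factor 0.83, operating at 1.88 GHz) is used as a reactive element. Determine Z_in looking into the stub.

λ = v/f = 0.83·c / 1.88 GHz = 0.132 m
βl = 2π·l/λ = 2π × 0.472 = 170°
tan(βl) = -0.178
For a shorted stub, Z_in = jZ_0·tan(βl)

Z_in ≈ −j53.5 Ω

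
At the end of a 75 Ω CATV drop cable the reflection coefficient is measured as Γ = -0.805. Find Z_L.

Z_L ≈ 8.1 Ω

Z_L = Z_0·(1 + Γ)/(1 − Γ) = 75·(0.195)/(1.81)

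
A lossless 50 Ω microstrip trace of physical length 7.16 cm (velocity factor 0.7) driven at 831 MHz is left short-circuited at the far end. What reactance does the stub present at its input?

λ = v/f = 0.7·c / 831 MHz = 0.253 m
βl = 2π·l/λ = 2π × 0.283 = 102°
tan(βl) = -4.7
For a short-circuited stub, Z_in = jZ_0·tan(βl)

X_in ≈ -235 Ω (capacitive)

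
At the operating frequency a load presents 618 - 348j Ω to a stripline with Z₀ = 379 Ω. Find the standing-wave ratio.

Γ = (Z_L − Z_0)/(Z_L + Z_0) = (239 − j348)/(997 − j348)
|Γ| = 422/1060 = 0.4
VSWR = (1 + |Γ|)/(1 − |Γ|) = 1.4/0.6

VSWR ≈ 2.33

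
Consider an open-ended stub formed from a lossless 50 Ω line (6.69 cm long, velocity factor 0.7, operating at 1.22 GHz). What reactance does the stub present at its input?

λ = v/f = 0.7·c / 1.22 GHz = 0.172 m
βl = 2π·l/λ = 2π × 0.389 = 140°
tan(βl) = -0.842
For an open-ended stub, Z_in = −jZ_0·cot(βl) = −jZ_0/tan(βl)

X_in ≈ 59.4 Ω (inductive)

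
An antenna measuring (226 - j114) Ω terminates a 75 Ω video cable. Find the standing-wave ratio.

VSWR ≈ 3.85

Γ = (Z_L − Z_0)/(Z_L + Z_0) = (151 − j114)/(301 − j114)
|Γ| = 189/322 = 0.588
VSWR = (1 + |Γ|)/(1 − |Γ|) = 1.59/0.412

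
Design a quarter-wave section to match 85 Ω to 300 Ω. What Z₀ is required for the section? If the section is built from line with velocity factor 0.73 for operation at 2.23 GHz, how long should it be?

Z_qwt ≈ 160 Ω; length ≈ 2.46 cm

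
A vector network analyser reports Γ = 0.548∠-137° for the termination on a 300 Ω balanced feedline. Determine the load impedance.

Z_L ≈ 99.9 − j107 Ω

Z_L = Z_0·(1 + Γ)/(1 − Γ) = 300·(0.599 − j0.374)/(1.4 + j0.374)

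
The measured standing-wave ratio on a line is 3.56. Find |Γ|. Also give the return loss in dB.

|Γ| ≈ 0.561; return loss ≈ 5.01 dB

|Γ| = (S − 1)/(S + 1) = (3.56 − 1)/(3.56 + 1) = 2.56/4.56
RL = −20·log₁₀|Γ| = −20·log₁₀(0.561)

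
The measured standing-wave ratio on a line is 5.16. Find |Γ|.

|Γ| ≈ 0.675

|Γ| = (S − 1)/(S + 1) = (5.16 − 1)/(5.16 + 1) = 4.16/6.16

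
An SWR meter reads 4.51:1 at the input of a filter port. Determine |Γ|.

|Γ| ≈ 0.637

|Γ| = (S − 1)/(S + 1) = (4.51 − 1)/(4.51 + 1) = 3.51/5.51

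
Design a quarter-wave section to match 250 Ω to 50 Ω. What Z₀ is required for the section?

Z_qwt ≈ 112 Ω

Z_qwt = √(Z_0·R_L) = √(50 × 250) = √12500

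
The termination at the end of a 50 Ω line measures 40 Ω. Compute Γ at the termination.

Γ = (Z_L − Z_0)/(Z_L + Z_0) = (40 − 50)/(40 + 50) = -10/90

Γ = -0.111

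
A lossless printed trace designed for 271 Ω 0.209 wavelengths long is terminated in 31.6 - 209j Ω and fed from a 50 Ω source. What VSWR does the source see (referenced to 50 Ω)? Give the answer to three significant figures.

βl = 2π × 0.209 = 75.2°
tan(βl) = 3.8
Z_in = Z_0·(Z_L + jZ_0·tanβl)/(Z_0 + jZ_L·tanβl) = 31.2 + j205 Ω
Γ_s = (Z_in − Z_s)/(Z_in + Z_s) = (-18.8 + j205)/(81.2 + j205), |Γ_s| = 0.934
VSWR = (1 + |Γ_s|)/(1 − |Γ_s|)

VSWR ≈ 29.2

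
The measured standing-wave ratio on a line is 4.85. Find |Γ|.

|Γ| = (S − 1)/(S + 1) = (4.85 − 1)/(4.85 + 1) = 3.85/5.85

|Γ| ≈ 0.658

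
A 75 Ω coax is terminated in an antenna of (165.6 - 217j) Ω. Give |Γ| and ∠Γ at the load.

Γ ≈ 0.726 ∠ -25.3°

Γ = (Z_L − Z_0)/(Z_L + Z_0) = (90.6 − j217)/(240.6 − j217)
|Γ| = 235/324 = 0.726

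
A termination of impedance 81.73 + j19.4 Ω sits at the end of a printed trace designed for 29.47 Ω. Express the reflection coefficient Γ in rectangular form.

Γ ≈ 0.486 + j0.0897

Γ = (Z_L − Z_0)/(Z_L + Z_0) = (52.26 + j19.4)/(111.2 + j19.4)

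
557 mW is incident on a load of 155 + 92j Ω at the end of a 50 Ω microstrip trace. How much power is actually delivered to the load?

P_delivered ≈ 342 mW

|Γ| = |(105 + j92)/(205 + j92)| = 0.621
|Γ|² = 0.386
P_refl = |Γ|²·P_inc = 215 mW, P_del = (1 − |Γ|²)·P_inc = 342 mW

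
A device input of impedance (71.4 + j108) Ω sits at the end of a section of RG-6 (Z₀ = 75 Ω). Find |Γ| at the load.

Γ = (Z_L − Z_0)/(Z_L + Z_0) = (-3.6 + j108)/(146.4 + j108)
|Γ| = 108/182

|Γ| ≈ 0.594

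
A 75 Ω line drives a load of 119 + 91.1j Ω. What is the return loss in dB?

RL ≈ 6.52 dB

Γ = (44 + j91.1)/(194 + j91.1), |Γ| = 0.472
RL = −20·log₁₀|Γ| = −20·log₁₀(0.472)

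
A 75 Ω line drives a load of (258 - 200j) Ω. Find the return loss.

Γ = (183 − j200)/(333 − j200), |Γ| = 0.698
RL = −20·log₁₀|Γ| = −20·log₁₀(0.698)

RL ≈ 3.12 dB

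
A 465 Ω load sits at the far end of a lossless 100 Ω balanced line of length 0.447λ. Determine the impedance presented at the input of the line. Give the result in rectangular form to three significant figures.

βl = 2π × 0.447 = 161°
tan(βl) = tan(161°) = -0.346
Z_in = Z_0·(Z_L + jZ_0·tanβl)/(Z_0 + jZ_L·tanβl)
     = 100·(465 − j34.6)/(100 − j161)

Z_in ≈ 145 + j199 Ω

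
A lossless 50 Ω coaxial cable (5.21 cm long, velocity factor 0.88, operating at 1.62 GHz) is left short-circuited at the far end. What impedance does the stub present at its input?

Z_in ≈ −j107 Ω

λ = v/f = 0.88·c / 1.62 GHz = 0.163 m
βl = 2π·l/λ = 2π × 0.32 = 115°
tan(βl) = -2.14
For a short-circuited stub, Z_in = jZ_0·tan(βl)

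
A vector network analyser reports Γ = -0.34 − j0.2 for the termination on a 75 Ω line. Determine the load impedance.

Z_L ≈ 34.5 − j16.3 Ω

Z_L = Z_0·(1 + Γ)/(1 − Γ) = 75·(0.66 − j0.2)/(1.34 + j0.2)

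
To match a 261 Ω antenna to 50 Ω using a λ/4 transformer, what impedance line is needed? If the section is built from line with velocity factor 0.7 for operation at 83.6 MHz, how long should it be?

Z_qwt = √(Z_0·R_L) = √(50 × 261) = √13050
λ = 0.7·c/f = 2.51 m, so l = λ/4 = 0.628 m

Z_qwt ≈ 114 Ω; length ≈ 62.8 cm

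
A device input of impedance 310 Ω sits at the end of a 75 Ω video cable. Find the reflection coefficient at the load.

Γ = 0.61

Γ = (Z_L − Z_0)/(Z_L + Z_0) = (310 − 75)/(310 + 75) = 235/385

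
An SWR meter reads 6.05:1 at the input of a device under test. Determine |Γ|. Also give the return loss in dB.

|Γ| ≈ 0.716; return loss ≈ 2.9 dB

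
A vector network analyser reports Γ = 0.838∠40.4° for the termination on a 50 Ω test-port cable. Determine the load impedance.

Z_L ≈ 35 + j128 Ω

Z_L = Z_0·(1 + Γ)/(1 − Γ) = 50·(1.64 + j0.543)/(0.362 − j0.543)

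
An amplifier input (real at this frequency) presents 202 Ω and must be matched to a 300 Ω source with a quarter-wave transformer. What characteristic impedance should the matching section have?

Z_qwt ≈ 246 Ω

Z_qwt = √(Z_0·R_L) = √(300 × 202) = √60600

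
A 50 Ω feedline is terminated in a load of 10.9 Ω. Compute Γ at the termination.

Γ = (Z_L − Z_0)/(Z_L + Z_0) = (10.9 − 50)/(10.9 + 50) = -39.1/60.9

Γ = -0.642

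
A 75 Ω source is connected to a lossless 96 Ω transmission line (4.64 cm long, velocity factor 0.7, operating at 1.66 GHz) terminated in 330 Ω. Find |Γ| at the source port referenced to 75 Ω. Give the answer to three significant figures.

λ = v/f = 0.7·c / 1.66 GHz = 0.127 m
βl = 2π·l/λ = 2π × 0.367 = 132°
tan(βl) = -1.11
Z_in = Z_0·(Z_L + jZ_0·tanβl)/(Z_0 + jZ_L·tanβl) = 47.4 + j74.1 Ω
Γ_s = (Z_in − Z_s)/(Z_in + Z_s) = (-27.6 + j74.1)/(122 + j74.1), |Γ_s| = 0.553

|Γ| ≈ 0.553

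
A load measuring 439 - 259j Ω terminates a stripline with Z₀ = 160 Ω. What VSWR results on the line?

Γ = (Z_L − Z_0)/(Z_L + Z_0) = (279 − j259)/(599 − j259)
|Γ| = 381/653 = 0.583
VSWR = (1 + |Γ|)/(1 − |Γ|) = 1.58/0.417

VSWR ≈ 3.8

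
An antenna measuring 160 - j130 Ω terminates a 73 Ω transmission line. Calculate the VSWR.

VSWR ≈ 3.83

Γ = (Z_L − Z_0)/(Z_L + Z_0) = (87 − j130)/(233 − j130)
|Γ| = 156/267 = 0.586
VSWR = (1 + |Γ|)/(1 − |Γ|) = 1.59/0.414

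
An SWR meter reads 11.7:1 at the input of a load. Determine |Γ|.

|Γ| = (S − 1)/(S + 1) = (11.7 − 1)/(11.7 + 1) = 10.7/12.7

|Γ| ≈ 0.843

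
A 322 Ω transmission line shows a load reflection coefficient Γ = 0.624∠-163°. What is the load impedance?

Z_L ≈ 76.1 − j45.5 Ω

Z_L = Z_0·(1 + Γ)/(1 − Γ) = 322·(0.403 − j0.182)/(1.6 + j0.182)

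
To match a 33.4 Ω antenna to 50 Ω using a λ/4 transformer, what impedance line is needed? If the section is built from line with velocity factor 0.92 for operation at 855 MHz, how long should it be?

Z_qwt = √(Z_0·R_L) = √(50 × 33.4) = √1670
λ = 0.92·c/f = 0.323 m, so l = λ/4 = 0.0807 m

Z_qwt ≈ 40.9 Ω; length ≈ 8.07 cm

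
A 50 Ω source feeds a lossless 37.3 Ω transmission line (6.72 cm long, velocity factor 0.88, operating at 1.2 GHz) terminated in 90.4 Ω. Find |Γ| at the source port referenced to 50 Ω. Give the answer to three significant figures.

|Γ| ≈ 0.511

λ = v/f = 0.88·c / 1.2 GHz = 0.22 m
βl = 2π·l/λ = 2π × 0.305 = 110°
tan(βl) = -2.75
Z_in = Z_0·(Z_L + jZ_0·tanβl)/(Z_0 + jZ_L·tanβl) = 17 + j11 Ω
Γ_s = (Z_in − Z_s)/(Z_in + Z_s) = (-33 + j11)/(67 + j11), |Γ_s| = 0.511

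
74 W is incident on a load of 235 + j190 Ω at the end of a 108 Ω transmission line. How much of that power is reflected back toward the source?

|Γ| = |(127 + j190)/(343 + j190)| = 0.583
|Γ|² = 0.34
P_refl = |Γ|²·P_inc = 25.1 W, P_del = (1 − |Γ|²)·P_inc = 48.9 W

P_reflected ≈ 25.1 W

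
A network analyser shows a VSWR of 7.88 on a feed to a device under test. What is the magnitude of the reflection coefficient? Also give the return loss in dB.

|Γ| = (S − 1)/(S + 1) = (7.88 − 1)/(7.88 + 1) = 6.88/8.88
RL = −20·log₁₀|Γ| = −20·log₁₀(0.775)

|Γ| ≈ 0.775; return loss ≈ 2.22 dB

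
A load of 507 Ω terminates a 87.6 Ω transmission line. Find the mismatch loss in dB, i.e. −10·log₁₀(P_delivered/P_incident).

mismatch loss ≈ 2.99 dB

Γ = (507 − 87.6)/(507 + 87.6) = 0.705
|Γ|² = 0.498, so P_del/P_inc = 1 − |Γ|² = 0.502
ML = −10·log₁₀(1 − |Γ|²)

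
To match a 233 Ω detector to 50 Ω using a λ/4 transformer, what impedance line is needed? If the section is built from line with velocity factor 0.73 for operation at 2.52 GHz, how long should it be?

Z_qwt = √(Z_0·R_L) = √(50 × 233) = √11650
λ = 0.73·c/f = 0.0869 m, so l = λ/4 = 0.0217 m

Z_qwt ≈ 108 Ω; length ≈ 2.17 cm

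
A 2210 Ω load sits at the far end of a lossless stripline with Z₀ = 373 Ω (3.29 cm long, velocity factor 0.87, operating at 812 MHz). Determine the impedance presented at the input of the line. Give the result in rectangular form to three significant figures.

λ = v/f = 0.87·c / 812 MHz = 0.321 m
βl = 2π·l/λ = 2π × 0.102 = 36.8°
tan(βl) = tan(36.8°) = 0.749
Z_in = Z_0·(Z_L + jZ_0·tanβl)/(Z_0 + jZ_L·tanβl)
     = 373·(2210 + j280)/(373 + j1660)

Z_in ≈ 167 − j460 Ω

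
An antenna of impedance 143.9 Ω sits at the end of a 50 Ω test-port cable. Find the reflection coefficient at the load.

Γ = 0.484

Γ = (Z_L − Z_0)/(Z_L + Z_0) = (143.9 − 50)/(143.9 + 50) = 93.9/193.9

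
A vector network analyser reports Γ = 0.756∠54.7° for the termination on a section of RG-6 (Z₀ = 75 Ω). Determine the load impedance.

Z_L ≈ 46.1 + j133 Ω

Z_L = Z_0·(1 + Γ)/(1 − Γ) = 75·(1.44 + j0.617)/(0.563 − j0.617)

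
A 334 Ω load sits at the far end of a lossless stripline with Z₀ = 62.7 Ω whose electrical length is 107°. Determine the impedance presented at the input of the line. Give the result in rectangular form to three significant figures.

Z_in ≈ 12.8 + j18.4 Ω

tan(βl) = tan(107°) = -3.27
Z_in = Z_0·(Z_L + jZ_0·tanβl)/(Z_0 + jZ_L·tanβl)
     = 62.7·(334 − j205)/(62.7 − j1090)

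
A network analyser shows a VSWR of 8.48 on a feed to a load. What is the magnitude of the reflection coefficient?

|Γ| = (S − 1)/(S + 1) = (8.48 − 1)/(8.48 + 1) = 7.48/9.48

|Γ| ≈ 0.789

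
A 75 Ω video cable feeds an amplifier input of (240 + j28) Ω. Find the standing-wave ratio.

VSWR ≈ 3.25

Γ = (Z_L − Z_0)/(Z_L + Z_0) = (165 + j28)/(315 + j28)
|Γ| = 167/316 = 0.529
VSWR = (1 + |Γ|)/(1 − |Γ|) = 1.53/0.471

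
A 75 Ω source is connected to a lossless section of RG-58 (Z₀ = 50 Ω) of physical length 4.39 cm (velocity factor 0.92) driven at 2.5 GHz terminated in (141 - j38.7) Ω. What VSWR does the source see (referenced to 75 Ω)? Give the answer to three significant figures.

VSWR ≈ 2.78

λ = v/f = 0.92·c / 2.5 GHz = 0.11 m
βl = 2π·l/λ = 2π × 0.398 = 143°
tan(βl) = -0.749
Z_in = Z_0·(Z_L + jZ_0·tanβl)/(Z_0 + jZ_L·tanβl) = 47.4 + j57.3 Ω
Γ_s = (Z_in − Z_s)/(Z_in + Z_s) = (-27.6 + j57.3)/(122 + j57.3), |Γ_s| = 0.47
VSWR = (1 + |Γ_s|)/(1 − |Γ_s|)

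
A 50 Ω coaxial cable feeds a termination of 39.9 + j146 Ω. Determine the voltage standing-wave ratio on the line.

VSWR ≈ 12.7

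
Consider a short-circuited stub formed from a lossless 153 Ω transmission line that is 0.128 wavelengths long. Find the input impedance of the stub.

Z_in ≈ +j159 Ω

βl = 2π × 0.128 = 46.1°
tan(βl) = 1.04
For a short-circuited stub, Z_in = jZ_0·tan(βl)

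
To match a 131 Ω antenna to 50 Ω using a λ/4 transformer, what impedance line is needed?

Z_qwt = √(Z_0·R_L) = √(50 × 131) = √6550

Z_qwt ≈ 80.9 Ω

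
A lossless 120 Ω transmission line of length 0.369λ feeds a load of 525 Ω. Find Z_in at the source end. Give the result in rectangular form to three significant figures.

βl = 2π × 0.369 = 133°
tan(βl) = tan(133°) = -1.08
Z_in = Z_0·(Z_L + jZ_0·tanβl)/(Z_0 + jZ_L·tanβl)
     = 120·(525 − j129)/(120 − j566)

Z_in ≈ 48.8 + j101 Ω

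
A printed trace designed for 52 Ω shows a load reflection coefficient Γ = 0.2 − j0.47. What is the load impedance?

Z_L = Z_0·(1 + Γ)/(1 − Γ) = 52·(1.2 − j0.47)/(0.8 + j0.47)

Z_L ≈ 44.6 − j56.8 Ω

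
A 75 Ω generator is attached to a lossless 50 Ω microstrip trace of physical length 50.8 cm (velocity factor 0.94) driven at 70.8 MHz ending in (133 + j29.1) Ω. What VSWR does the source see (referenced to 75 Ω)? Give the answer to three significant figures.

λ = v/f = 0.94·c / 70.8 MHz = 3.98 m
βl = 2π·l/λ = 2π × 0.128 = 45.9°
tan(βl) = 1.03
Z_in = Z_0·(Z_L + jZ_0·tanβl)/(Z_0 + jZ_L·tanβl) = 35.7 − j43.2 Ω
Γ_s = (Z_in − Z_s)/(Z_in + Z_s) = (-39.3 − j43.2)/(111 − j43.2), |Γ_s| = 0.492
VSWR = (1 + |Γ_s|)/(1 − |Γ_s|)

VSWR ≈ 2.94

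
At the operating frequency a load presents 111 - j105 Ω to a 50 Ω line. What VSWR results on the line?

VSWR ≈ 4.43

Γ = (Z_L − Z_0)/(Z_L + Z_0) = (61 − j105)/(161 − j105)
|Γ| = 121/192 = 0.632
VSWR = (1 + |Γ|)/(1 − |Γ|) = 1.63/0.368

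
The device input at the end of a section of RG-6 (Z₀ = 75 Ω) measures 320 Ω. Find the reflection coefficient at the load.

Γ = (Z_L − Z_0)/(Z_L + Z_0) = (320 − 75)/(320 + 75) = 245/395

Γ = 0.62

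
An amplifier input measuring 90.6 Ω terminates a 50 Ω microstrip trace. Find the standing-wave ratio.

VSWR ≈ 1.81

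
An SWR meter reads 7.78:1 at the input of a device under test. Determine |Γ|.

|Γ| ≈ 0.772

|Γ| = (S − 1)/(S + 1) = (7.78 − 1)/(7.78 + 1) = 6.78/8.78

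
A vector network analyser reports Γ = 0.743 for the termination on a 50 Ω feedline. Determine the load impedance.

Z_L = Z_0·(1 + Γ)/(1 − Γ) = 50·(1.74)/(0.257)

Z_L ≈ 339 Ω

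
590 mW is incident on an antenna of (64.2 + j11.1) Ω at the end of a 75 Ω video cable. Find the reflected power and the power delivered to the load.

P_reflected ≈ 7.26 mW; P_delivered ≈ 583 mW

|Γ| = |(-10.8 + j11.1)/(139.2 + j11.1)| = 0.111
|Γ|² = 0.0123
P_refl = |Γ|²·P_inc = 7.26 mW, P_del = (1 − |Γ|²)·P_inc = 583 mW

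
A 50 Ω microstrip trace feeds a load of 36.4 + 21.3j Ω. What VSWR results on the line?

Γ = (Z_L − Z_0)/(Z_L + Z_0) = (-13.6 + j21.3)/(86.4 + j21.3)
|Γ| = 25.3/89 = 0.284
VSWR = (1 + |Γ|)/(1 − |Γ|) = 1.28/0.716

VSWR ≈ 1.79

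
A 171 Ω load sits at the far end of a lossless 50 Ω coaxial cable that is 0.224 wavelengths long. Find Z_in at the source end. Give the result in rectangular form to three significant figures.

Z_in ≈ 15 − j7.52 Ω

βl = 2π × 0.224 = 80.6°
tan(βl) = tan(80.6°) = 6.07
Z_in = Z_0·(Z_L + jZ_0·tanβl)/(Z_0 + jZ_L·tanβl)
     = 50·(171 + j303)/(50 + j1040)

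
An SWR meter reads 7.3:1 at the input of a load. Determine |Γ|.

|Γ| ≈ 0.759

|Γ| = (S − 1)/(S + 1) = (7.3 − 1)/(7.3 + 1) = 6.3/8.3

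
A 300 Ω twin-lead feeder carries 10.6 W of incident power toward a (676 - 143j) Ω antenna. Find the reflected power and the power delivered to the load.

|Γ| = |(376 − j143)/(976 − j143)| = 0.408
|Γ|² = 0.166
P_refl = |Γ|²·P_inc = 1.76 W, P_del = (1 − |Γ|²)·P_inc = 8.84 W

P_reflected ≈ 1.76 W; P_delivered ≈ 8.84 W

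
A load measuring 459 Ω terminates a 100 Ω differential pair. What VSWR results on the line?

VSWR ≈ 4.59

Γ = (459 − 100)/(459 + 100) = 0.642
VSWR = (1 + 0.642)/(1 − 0.642)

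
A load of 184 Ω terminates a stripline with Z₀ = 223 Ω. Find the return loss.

RL ≈ 20.4 dB

Γ = (184 − 223)/(184 + 223) = -0.0958
RL = −20·log₁₀|Γ| = −20·log₁₀(0.0958)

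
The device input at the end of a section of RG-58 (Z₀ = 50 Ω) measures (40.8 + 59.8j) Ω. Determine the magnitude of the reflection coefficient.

|Γ| ≈ 0.556

Γ = (Z_L − Z_0)/(Z_L + Z_0) = (-9.2 + j59.8)/(90.8 + j59.8)
|Γ| = 60.5/109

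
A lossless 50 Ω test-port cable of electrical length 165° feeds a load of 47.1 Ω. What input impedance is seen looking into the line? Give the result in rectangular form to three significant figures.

tan(βl) = tan(165°) = -0.268
Z_in = Z_0·(Z_L + jZ_0·tanβl)/(Z_0 + jZ_L·tanβl)
     = 50·(47.1 − j13.4)/(50 − j12.6)

Z_in ≈ 47.5 − j1.42 Ω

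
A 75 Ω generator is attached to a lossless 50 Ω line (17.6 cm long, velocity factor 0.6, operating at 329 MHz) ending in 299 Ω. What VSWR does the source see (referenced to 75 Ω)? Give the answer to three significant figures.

λ = v/f = 0.6·c / 329 MHz = 0.547 m
βl = 2π·l/λ = 2π × 0.322 = 116°
tan(βl) = -2.07
Z_in = Z_0·(Z_L + jZ_0·tanβl)/(Z_0 + jZ_L·tanβl) = 10.2 + j23.4 Ω
Γ_s = (Z_in − Z_s)/(Z_in + Z_s) = (-64.8 + j23.4)/(85.2 + j23.4), |Γ_s| = 0.779
VSWR = (1 + |Γ_s|)/(1 − |Γ_s|)

VSWR ≈ 8.04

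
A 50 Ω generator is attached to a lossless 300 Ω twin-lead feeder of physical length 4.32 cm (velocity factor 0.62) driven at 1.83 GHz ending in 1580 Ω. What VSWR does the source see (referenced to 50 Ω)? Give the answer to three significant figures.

VSWR ≈ 25.5

λ = v/f = 0.62·c / 1.83 GHz = 0.102 m
βl = 2π·l/λ = 2π × 0.425 = 153°
tan(βl) = -0.509
Z_in = Z_0·(Z_L + jZ_0·tanβl)/(Z_0 + jZ_L·tanβl) = 243 + j499 Ω
Γ_s = (Z_in − Z_s)/(Z_in + Z_s) = (193 + j499)/(293 + j499), |Γ_s| = 0.925
VSWR = (1 + |Γ_s|)/(1 − |Γ_s|)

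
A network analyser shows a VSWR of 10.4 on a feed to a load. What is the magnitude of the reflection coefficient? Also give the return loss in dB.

|Γ| ≈ 0.825; return loss ≈ 1.68 dB

|Γ| = (S − 1)/(S + 1) = (10.4 − 1)/(10.4 + 1) = 9.4/11.4
RL = −20·log₁₀|Γ| = −20·log₁₀(0.825)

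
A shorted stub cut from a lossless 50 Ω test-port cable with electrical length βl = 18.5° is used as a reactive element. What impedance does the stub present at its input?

Z_in ≈ +j16.7 Ω

tan(βl) = 0.335
For a shorted stub, Z_in = jZ_0·tan(βl)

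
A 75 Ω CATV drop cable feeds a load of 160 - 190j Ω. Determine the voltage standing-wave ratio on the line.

VSWR ≈ 5.43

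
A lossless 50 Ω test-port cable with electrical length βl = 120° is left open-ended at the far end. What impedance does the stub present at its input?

Z_in ≈ +j28.9 Ω

tan(βl) = -1.73
For an open-ended stub, Z_in = −jZ_0·cot(βl) = −jZ_0/tan(βl)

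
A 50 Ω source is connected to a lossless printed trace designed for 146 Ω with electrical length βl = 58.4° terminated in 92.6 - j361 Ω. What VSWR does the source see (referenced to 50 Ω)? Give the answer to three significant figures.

VSWR ≈ 5.11

tan(βl) = 1.63
Z_in = Z_0·(Z_L + jZ_0·tanβl)/(Z_0 + jZ_L·tanβl) = 12.8 − j27.3 Ω
Γ_s = (Z_in − Z_s)/(Z_in + Z_s) = (-37.2 − j27.3)/(62.8 − j27.3), |Γ_s| = 0.673
VSWR = (1 + |Γ_s|)/(1 − |Γ_s|)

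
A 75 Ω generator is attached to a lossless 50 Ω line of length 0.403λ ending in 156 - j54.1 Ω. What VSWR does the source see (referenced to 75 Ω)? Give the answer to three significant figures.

βl = 2π × 0.403 = 145°
tan(βl) = -0.698
Z_in = Z_0·(Z_L + jZ_0·tanβl)/(Z_0 + jZ_L·tanβl) = 48.3 + j66.2 Ω
Γ_s = (Z_in − Z_s)/(Z_in + Z_s) = (-26.7 + j66.2)/(123 + j66.2), |Γ_s| = 0.51
VSWR = (1 + |Γ_s|)/(1 − |Γ_s|)

VSWR ≈ 3.08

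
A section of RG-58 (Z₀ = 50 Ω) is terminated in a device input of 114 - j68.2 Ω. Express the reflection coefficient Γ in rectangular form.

Γ ≈ 0.48 − j0.216

Γ = (Z_L − Z_0)/(Z_L + Z_0) = (64 − j68.2)/(164 − j68.2)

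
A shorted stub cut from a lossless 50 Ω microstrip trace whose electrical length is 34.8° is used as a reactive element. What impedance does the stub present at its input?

Z_in ≈ +j34.8 Ω

tan(βl) = 0.695
For a shorted stub, Z_in = jZ_0·tan(βl)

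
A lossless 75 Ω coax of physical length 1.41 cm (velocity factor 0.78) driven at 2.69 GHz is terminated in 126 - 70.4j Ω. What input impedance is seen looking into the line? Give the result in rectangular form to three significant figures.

Z_in ≈ 33.2 − j15.5 Ω

λ = v/f = 0.78·c / 2.69 GHz = 0.087 m
βl = 2π·l/λ = 2π × 0.162 = 58.4°
tan(βl) = tan(58.4°) = 1.62
Z_in = Z_0·(Z_L + jZ_0·tanβl)/(Z_0 + jZ_L·tanβl)
     = 75·(126 + j51.3)/(189 + j204)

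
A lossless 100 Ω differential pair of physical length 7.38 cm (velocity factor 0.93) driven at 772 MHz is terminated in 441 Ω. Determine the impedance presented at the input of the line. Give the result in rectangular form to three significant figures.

Z_in ≈ 24.6 − j27.9 Ω

λ = v/f = 0.93·c / 772 MHz = 0.361 m
βl = 2π·l/λ = 2π × 0.204 = 73.5°
tan(βl) = tan(73.5°) = 3.38
Z_in = Z_0·(Z_L + jZ_0·tanβl)/(Z_0 + jZ_L·tanβl)
     = 100·(441 + j338)/(100 + j1490)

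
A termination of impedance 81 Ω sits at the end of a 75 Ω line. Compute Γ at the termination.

Γ = (Z_L − Z_0)/(Z_L + Z_0) = (81 − 75)/(81 + 75) = 6/156

Γ = 0.0385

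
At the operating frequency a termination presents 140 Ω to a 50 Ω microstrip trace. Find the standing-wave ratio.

VSWR ≈ 2.8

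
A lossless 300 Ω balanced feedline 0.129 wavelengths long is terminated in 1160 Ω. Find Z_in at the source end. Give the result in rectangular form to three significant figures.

Z_in ≈ 139 − j251 Ω

βl = 2π × 0.129 = 46.4°
tan(βl) = tan(46.4°) = 1.05
Z_in = Z_0·(Z_L + jZ_0·tanβl)/(Z_0 + jZ_L·tanβl)
     = 300·(1160 + j315)/(300 + j1220)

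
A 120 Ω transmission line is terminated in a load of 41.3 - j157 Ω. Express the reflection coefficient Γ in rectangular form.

Γ ≈ 0.236 − j0.744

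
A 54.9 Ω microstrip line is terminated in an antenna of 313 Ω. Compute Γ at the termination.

Γ = 0.702

Γ = (Z_L − Z_0)/(Z_L + Z_0) = (313 − 54.9)/(313 + 54.9) = 258.1/367.9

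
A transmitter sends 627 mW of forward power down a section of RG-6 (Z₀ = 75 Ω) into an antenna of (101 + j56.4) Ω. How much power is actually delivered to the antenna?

|Γ| = |(26 + j56.4)/(176 + j56.4)| = 0.336
|Γ|² = 0.113
P_refl = |Γ|²·P_inc = 70.8 mW, P_del = (1 − |Γ|²)·P_inc = 556 mW

P_delivered ≈ 556 mW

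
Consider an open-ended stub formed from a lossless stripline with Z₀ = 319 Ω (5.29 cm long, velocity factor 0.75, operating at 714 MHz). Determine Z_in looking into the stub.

λ = v/f = 0.75·c / 714 MHz = 0.315 m
βl = 2π·l/λ = 2π × 0.168 = 60.4°
tan(βl) = 1.76
For an open-ended stub, Z_in = −jZ_0·cot(βl) = −jZ_0/tan(βl)

Z_in ≈ −j181 Ω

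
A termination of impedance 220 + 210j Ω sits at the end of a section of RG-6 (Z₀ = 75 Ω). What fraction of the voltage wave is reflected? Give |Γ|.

Γ = (Z_L − Z_0)/(Z_L + Z_0) = (145 + j210)/(295 + j210)
|Γ| = 255/362

|Γ| ≈ 0.705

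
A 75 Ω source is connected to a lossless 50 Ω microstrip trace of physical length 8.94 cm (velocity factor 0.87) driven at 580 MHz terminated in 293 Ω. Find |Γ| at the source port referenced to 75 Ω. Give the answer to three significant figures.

|Γ| ≈ 0.785

λ = v/f = 0.87·c / 580 MHz = 0.45 m
βl = 2π·l/λ = 2π × 0.199 = 71.5°
tan(βl) = 2.99
Z_in = Z_0·(Z_L + jZ_0·tanβl)/(Z_0 + jZ_L·tanβl) = 9.45 − j16.2 Ω
Γ_s = (Z_in − Z_s)/(Z_in + Z_s) = (-65.5 − j16.2)/(84.5 − j16.2), |Γ_s| = 0.785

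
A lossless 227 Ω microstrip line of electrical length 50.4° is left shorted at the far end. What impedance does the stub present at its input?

tan(βl) = 1.21
For a shorted stub, Z_in = jZ_0·tan(βl)

Z_in ≈ +j274 Ω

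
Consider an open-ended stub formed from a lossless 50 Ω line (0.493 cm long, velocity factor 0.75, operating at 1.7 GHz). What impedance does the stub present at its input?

λ = v/f = 0.75·c / 1.7 GHz = 0.132 m
βl = 2π·l/λ = 2π × 0.0372 = 13.4°
tan(βl) = 0.238
For an open-ended stub, Z_in = −jZ_0·cot(βl) = −jZ_0/tan(βl)

Z_in ≈ −j210 Ω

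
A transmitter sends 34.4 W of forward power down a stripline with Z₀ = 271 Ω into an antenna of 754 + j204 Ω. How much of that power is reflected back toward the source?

|Γ| = |(483 + j204)/(1025 + j204)| = 0.502
|Γ|² = 0.252
P_refl = |Γ|²·P_inc = 8.66 W, P_del = (1 − |Γ|²)·P_inc = 25.7 W

P_reflected ≈ 8.66 W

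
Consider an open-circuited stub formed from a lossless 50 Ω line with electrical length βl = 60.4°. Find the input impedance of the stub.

tan(βl) = 1.76
For an open-circuited stub, Z_in = −jZ_0·cot(βl) = −jZ_0/tan(βl)

Z_in ≈ −j28.4 Ω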